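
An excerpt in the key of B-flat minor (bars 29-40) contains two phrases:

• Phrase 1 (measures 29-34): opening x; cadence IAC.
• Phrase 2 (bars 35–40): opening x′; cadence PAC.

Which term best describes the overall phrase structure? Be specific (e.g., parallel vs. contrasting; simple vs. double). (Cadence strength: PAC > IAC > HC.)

Phrase 1 ends with an imperfect authentic cadence (weaker) and phrase 2 with a perfect authentic cadence (stronger): antecedent + consequent = a period.
The two phrases open with the same material (x / x′), so the period is parallel.

parallel period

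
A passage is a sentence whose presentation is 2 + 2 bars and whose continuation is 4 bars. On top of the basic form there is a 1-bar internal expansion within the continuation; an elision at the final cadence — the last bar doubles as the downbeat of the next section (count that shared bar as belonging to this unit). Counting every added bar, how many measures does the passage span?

Basic sentence: 2 + 2 + 4 = 8 bars.
8 (basic form) + 1 (internal expansion) = 9.
The elision shares a bar with the next section but does not change this unit's count.

9 measures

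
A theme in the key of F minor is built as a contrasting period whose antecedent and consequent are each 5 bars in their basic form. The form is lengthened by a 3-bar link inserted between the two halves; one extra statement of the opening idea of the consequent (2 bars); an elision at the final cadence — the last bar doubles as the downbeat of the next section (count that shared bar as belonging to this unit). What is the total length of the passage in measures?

15 measures

Basic contrasting period: 5 + 5 = 10 bars.
10 (basic form) + 3 (link) + 2 (extra statement) = 15.
The elision shares a bar with the next section but does not change this unit's count.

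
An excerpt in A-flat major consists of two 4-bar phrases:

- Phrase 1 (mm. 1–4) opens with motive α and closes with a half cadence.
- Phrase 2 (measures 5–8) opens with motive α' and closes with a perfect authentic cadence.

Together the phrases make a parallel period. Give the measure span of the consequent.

measures 5–8

The phrase ending with the weaker cadence (half cadence) is the antecedent; the one ending more conclusively (perfect authentic cadence) is the consequent. The consequent is measures 5–8.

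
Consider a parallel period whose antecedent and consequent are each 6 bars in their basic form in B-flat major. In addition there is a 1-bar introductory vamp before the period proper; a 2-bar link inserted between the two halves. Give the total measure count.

15 measures

Basic parallel period: 6 + 6 = 12 bars.
12 (basic form) + 1 (introduction) + 2 (link) = 15.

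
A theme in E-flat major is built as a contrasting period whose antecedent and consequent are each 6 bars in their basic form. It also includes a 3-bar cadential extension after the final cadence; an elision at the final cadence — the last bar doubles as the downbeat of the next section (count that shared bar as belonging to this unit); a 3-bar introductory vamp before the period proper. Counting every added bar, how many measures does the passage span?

18 measures

Basic contrasting period: 6 + 6 = 12 bars.
12 (basic form) + 3 (cadential extension) + 3 (introduction) = 18.
The elision shares a bar with the next section but does not change this unit's count.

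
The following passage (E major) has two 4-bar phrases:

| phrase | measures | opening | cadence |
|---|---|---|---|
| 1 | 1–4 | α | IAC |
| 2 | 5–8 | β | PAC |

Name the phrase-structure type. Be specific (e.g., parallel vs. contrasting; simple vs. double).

contrasting period

Phrase 1 ends with an imperfect authentic cadence (weaker) and phrase 2 with a perfect authentic cadence (stronger): antecedent + consequent = a period.
The two phrases open with different material (α / β), so the period is contrasting.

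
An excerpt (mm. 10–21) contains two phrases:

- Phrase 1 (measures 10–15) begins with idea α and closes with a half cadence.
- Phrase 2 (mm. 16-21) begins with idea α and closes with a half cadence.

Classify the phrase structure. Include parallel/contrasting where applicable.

repeated phrase

Both phrases have the same opening (α) and the same cadence (half cadence): the second is a restatement, not a consequent, so this is a repeated phrase rather than a period.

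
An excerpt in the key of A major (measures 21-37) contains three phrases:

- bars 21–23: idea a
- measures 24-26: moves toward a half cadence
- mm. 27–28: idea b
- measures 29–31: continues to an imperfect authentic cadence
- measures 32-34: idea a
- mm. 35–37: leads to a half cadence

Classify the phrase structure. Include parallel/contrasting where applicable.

phrase group

The final phrase closes with a half cadence, which is not stronger than the preceding imperfect authentic cadence; the 3 phrases lack an overall antecedent–consequent design and so form a phrase group.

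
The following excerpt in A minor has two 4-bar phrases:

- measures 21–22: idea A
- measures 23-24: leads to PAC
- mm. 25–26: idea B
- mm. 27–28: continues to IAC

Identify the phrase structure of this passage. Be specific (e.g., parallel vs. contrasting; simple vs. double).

phrase group

The second phrase closes with an imperfect authentic cadence, which is not stronger than the first phrase's perfect authentic cadence; without a weak→strong cadential pair there is no antecedent–consequent relationship, so this is a phrase group rather than a period.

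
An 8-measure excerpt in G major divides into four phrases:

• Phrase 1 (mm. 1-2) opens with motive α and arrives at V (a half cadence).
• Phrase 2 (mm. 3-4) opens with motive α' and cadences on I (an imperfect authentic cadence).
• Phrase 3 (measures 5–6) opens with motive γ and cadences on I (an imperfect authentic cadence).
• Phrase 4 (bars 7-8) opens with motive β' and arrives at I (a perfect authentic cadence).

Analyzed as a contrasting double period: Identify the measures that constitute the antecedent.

measures 1–4

In a double period the four phrases pair into a large antecedent (phrases 1–2, ending imperfect authentic cadence) and a large consequent (phrases 3–4, ending perfect authentic cadence). The antecedent spans mm. 1-4.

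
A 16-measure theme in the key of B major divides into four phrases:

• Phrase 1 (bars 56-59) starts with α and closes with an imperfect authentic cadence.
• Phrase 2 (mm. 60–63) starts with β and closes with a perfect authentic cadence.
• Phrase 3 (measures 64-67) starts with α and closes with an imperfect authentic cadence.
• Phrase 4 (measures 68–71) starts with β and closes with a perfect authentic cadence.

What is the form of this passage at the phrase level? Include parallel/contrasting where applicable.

repeated period

The cadence pattern IAC–PAC–IAC–PAC is weak–strong twice, and phrases 3–4 restate phrases 1–2: a period heard twice, not a double period (which would end weakly at phrase 2).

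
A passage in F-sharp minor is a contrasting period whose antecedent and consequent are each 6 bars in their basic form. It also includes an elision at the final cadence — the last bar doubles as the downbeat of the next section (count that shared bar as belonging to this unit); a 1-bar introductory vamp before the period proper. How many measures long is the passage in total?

Basic contrasting period: 6 + 6 = 12 bars.
12 (basic form) + 1 (introduction) = 13.
The elision shares a bar with the next section but does not change this unit's count.

13 measures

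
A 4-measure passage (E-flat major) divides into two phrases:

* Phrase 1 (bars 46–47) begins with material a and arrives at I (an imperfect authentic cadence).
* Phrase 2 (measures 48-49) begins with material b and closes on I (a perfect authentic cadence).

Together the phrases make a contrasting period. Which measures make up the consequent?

measures 48–49

The phrase ending with the weaker cadence (imperfect authentic cadence) is the antecedent; the one ending more conclusively (perfect authentic cadence) is the consequent. The consequent is measures 48–49.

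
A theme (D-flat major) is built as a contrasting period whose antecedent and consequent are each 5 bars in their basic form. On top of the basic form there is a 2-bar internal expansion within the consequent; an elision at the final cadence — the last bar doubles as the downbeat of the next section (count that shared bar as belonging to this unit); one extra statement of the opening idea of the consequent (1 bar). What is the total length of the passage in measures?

13 measures

Basic contrasting period: 5 + 5 = 10 bars.
10 (basic form) + 2 (internal expansion) + 1 (extra statement) = 13.
The elision shares a bar with the next section but does not change this unit's count.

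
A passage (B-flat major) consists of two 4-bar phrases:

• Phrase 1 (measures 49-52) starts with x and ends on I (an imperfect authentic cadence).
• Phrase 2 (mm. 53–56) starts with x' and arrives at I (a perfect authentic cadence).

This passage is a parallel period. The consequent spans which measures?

measures 53–56

The antecedent is the phrase ending with the weaker cadence (imperfect authentic cadence, phrase 1) and the consequent the one ending more conclusively (perfect authentic cadence, phrase 2); the consequent is measures 53–56.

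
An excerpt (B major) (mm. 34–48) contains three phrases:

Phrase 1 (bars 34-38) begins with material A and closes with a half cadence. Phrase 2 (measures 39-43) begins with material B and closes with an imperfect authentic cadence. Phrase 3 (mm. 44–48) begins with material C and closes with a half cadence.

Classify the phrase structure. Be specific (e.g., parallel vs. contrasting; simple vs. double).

phrase group

The final phrase closes with a half cadence, which is not stronger than the preceding imperfect authentic cadence; the 3 phrases lack an overall antecedent–consequent design and so form a phrase group.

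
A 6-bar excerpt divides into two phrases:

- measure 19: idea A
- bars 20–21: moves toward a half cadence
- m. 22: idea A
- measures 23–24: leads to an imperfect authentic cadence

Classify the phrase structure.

Phrase 1 ends with a half cadence (weaker) and phrase 2 with an imperfect authentic cadence (stronger): antecedent + consequent = a period.
The two phrases open with the same material (A / A), so the period is parallel.

parallel period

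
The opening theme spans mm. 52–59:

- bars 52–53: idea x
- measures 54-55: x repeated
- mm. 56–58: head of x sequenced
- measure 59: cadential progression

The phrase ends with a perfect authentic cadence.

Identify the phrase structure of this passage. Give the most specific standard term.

Basic idea (mm. 52–53) + its repetition (mm. 54–55) form the presentation; fragmentation and cadence (bars 56-59) form the continuation — the 8-bar whole is a sentence.

sentence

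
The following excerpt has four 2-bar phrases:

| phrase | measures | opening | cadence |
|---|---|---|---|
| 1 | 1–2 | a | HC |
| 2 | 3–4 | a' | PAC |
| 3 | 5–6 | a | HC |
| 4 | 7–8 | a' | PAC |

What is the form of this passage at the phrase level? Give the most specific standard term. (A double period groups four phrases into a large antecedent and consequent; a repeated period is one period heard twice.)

The cadence pattern HC–PAC–HC–PAC is weak–strong twice, and phrases 3–4 restate phrases 1–2: a period heard twice, not a double period (which would end weakly at phrase 2).

repeated period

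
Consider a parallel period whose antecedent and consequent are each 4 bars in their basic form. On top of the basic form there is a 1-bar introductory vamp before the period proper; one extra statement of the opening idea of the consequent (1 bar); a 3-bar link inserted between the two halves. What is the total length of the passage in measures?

13 measures

Basic parallel period: 4 + 4 = 8 bars.
8 (basic form) + 1 (introduction) + 1 (extra statement) + 3 (link) = 13.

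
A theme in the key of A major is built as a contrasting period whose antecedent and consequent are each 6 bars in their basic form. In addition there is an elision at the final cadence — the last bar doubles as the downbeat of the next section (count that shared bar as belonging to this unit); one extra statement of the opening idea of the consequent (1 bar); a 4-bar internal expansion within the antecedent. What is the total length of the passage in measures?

Basic contrasting period: 6 + 6 = 12 bars.
12 (basic form) + 1 (extra statement) + 4 (internal expansion) = 17.
The elision shares a bar with the next section but does not change this unit's count.

17 measures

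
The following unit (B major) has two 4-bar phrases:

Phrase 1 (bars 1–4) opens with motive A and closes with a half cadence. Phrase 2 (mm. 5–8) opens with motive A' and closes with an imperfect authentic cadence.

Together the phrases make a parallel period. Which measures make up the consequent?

measures 5–8

The phrase ending with the weaker cadence (half cadence) is the antecedent; the one ending more conclusively (imperfect authentic cadence) is the consequent. The consequent is measures 5–8.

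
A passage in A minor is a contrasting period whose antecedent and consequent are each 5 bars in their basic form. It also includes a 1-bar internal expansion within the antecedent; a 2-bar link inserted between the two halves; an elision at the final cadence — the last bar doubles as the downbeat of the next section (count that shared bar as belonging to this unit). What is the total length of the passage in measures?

13 measures

Basic contrasting period: 5 + 5 = 10 bars.
10 (basic form) + 1 (internal expansion) + 2 (link) = 13.
The elision shares a bar with the next section but does not change this unit's count.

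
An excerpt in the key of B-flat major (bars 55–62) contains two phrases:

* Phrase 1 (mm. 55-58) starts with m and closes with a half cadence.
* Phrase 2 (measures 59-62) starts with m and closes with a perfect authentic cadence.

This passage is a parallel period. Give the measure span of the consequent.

The antecedent is the phrase ending with the weaker cadence (half cadence, phrase 1) and the consequent the one ending more conclusively (perfect authentic cadence, phrase 2); the consequent is mm. 59–62.

measures 59–62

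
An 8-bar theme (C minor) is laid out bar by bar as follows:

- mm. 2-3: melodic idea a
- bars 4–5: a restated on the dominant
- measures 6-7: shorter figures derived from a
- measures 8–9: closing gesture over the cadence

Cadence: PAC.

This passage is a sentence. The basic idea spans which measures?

The presentation of a sentence is the basic idea (mm. 2–3) plus its repetition (bars 4-5); the basic idea is therefore bars 2-3.

measures 2–3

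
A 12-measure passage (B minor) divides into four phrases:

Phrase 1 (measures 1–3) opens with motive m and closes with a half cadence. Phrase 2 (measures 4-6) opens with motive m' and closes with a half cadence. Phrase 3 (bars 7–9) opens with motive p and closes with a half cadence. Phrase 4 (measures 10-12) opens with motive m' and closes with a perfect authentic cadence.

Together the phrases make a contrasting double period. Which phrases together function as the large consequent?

phrases 3 and 4

In a double period the first pair of phrases (ending half cadence) is the large antecedent and the second pair (ending perfect authentic cadence) is the large consequent; the consequent is phrases 3 and 4.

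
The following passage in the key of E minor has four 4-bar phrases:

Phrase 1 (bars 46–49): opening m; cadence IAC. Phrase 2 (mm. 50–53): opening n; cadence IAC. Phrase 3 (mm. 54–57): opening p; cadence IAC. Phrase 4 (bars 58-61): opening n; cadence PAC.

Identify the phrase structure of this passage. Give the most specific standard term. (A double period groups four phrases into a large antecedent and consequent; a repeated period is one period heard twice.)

Four phrases in two halves: the first half (bars 46-53) ends with an imperfect authentic cadence, the second (measures 54-61) with a perfect authentic cadence — a large antecedent–consequent pair, i.e. a double period.
Phrase 3 begins with different material from phrase 1, making it contrasting.

contrasting double period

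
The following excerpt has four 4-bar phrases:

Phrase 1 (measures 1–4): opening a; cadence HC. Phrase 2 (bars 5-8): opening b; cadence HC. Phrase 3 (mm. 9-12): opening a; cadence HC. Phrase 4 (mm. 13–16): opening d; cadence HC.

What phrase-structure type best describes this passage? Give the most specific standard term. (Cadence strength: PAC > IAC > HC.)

phrase group

Phrase 4 ends with a half cadence, no stronger than phrase 2's half cadence, so the four phrases do not form a double period; nor do phrases 3–4 duplicate 1–2, so it is not a repeated period. With no phrase reaching a conclusive cadence, the passage is a phrase group.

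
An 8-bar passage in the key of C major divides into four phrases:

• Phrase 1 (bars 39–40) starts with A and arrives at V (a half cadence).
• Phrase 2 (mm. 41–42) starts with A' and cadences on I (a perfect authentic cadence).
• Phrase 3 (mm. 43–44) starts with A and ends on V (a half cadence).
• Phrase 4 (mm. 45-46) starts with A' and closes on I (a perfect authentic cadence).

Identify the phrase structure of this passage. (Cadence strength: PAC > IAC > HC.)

repeated period

The cadence pattern HC–PAC–HC–PAC is weak–strong twice, and phrases 3–4 restate phrases 1–2: a period heard twice, not a double period (which would end weakly at phrase 2).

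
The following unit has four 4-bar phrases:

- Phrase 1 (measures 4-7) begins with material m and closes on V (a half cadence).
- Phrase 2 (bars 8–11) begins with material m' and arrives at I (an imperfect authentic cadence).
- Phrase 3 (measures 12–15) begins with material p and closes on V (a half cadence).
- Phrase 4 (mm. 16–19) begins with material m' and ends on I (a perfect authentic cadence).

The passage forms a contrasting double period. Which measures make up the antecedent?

In a double period the four phrases pair into a large antecedent (phrases 1–2, ending imperfect authentic cadence) and a large consequent (phrases 3–4, ending perfect authentic cadence). The antecedent spans mm. 4-11.

measures 4–11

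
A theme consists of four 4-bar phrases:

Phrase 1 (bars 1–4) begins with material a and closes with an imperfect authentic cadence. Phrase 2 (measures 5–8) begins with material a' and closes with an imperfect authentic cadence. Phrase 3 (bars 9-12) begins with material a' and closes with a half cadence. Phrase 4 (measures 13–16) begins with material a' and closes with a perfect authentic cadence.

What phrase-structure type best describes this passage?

parallel double period

Four phrases in two halves: the first half (mm. 1–8) ends with an imperfect authentic cadence, the second (bars 9–16) with a perfect authentic cadence — a large antecedent–consequent pair, i.e. a double period.
Phrase 3 begins with the same material as phrase 1, making it parallel.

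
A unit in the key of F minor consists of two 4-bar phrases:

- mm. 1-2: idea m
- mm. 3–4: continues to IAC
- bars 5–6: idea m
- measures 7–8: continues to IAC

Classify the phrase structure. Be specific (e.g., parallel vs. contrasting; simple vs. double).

Both phrases have the same opening (m) and the same cadence (imperfect authentic cadence): the second is a restatement, not a consequent, so this is a repeated phrase rather than a period.

repeated phrase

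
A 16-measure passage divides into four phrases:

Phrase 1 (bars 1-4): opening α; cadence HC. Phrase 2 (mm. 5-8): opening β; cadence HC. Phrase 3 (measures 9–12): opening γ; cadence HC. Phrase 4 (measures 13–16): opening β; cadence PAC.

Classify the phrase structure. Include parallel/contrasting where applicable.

Four phrases in two halves: the first half (mm. 1–8) ends with a half cadence, the second (mm. 9-16) with a perfect authentic cadence — a large antecedent–consequent pair, i.e. a double period.
Phrase 3 begins with different material from phrase 1, making it contrasting.

contrasting double period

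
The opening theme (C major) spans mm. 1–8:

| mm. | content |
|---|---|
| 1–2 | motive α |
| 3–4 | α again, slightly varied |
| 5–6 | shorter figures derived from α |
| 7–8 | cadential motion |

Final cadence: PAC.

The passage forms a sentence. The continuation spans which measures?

After the presentation (mm. 1-4), the continuation covers the fragmentation through the cadence: mm. 5–8.

measures 5–8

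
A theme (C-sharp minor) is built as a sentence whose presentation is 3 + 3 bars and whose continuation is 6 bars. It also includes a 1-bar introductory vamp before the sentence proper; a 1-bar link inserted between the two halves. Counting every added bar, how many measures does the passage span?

14 measures

Basic sentence: 3 + 3 + 6 = 12 bars.
12 (basic form) + 1 (introduction) + 1 (link) = 14.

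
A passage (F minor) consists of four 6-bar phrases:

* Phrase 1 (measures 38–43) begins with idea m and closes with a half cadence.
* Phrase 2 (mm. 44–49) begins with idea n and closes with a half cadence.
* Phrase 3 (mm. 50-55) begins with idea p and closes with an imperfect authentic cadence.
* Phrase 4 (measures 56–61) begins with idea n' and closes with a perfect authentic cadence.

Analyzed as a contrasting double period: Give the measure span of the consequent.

In a double period the four phrases pair into a large antecedent (phrases 1–2, ending half cadence) and a large consequent (phrases 3–4, ending perfect authentic cadence). The consequent spans mm. 50–61.

measures 50–61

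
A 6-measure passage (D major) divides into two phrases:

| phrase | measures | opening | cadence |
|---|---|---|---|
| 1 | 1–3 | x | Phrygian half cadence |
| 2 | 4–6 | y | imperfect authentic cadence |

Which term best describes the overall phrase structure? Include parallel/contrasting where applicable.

Phrase 1 ends with a Phrygian half cadence (weaker) and phrase 2 with an imperfect authentic cadence (stronger): antecedent + consequent = a period.
The two phrases open with different material (x / y), so the period is contrasting.

contrasting period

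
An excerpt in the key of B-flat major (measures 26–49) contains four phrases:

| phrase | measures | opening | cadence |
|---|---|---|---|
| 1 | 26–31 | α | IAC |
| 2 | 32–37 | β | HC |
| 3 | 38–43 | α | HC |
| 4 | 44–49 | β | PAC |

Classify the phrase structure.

Four phrases in two halves: the first half (mm. 26–37) ends with a half cadence, the second (mm. 38–49) with a perfect authentic cadence — a large antecedent–consequent pair, i.e. a double period.
Phrase 3 begins with the same material as phrase 1, making it parallel.

parallel double period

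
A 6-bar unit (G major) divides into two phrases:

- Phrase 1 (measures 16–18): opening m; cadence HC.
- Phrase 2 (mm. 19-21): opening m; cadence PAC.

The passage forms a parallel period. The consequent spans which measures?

The antecedent is the phrase ending with the weaker cadence (half cadence, phrase 1) and the consequent the one ending more conclusively (perfect authentic cadence, phrase 2); the consequent is mm. 19–21.

measures 19–21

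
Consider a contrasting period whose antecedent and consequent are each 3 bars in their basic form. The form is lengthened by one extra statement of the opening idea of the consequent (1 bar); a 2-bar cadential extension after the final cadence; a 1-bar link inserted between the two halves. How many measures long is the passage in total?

10 measures

Basic contrasting period: 3 + 3 = 6 bars.
6 (basic form) + 1 (extra statement) + 2 (cadential extension) + 1 (link) = 10.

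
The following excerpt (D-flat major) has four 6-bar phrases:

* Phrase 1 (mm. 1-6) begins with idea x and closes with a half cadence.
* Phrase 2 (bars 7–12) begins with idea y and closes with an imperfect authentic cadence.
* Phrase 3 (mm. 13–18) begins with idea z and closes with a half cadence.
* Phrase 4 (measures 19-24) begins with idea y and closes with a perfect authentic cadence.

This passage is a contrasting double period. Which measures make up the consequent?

In a double period the four phrases pair into a large antecedent (phrases 1–2, ending imperfect authentic cadence) and a large consequent (phrases 3–4, ending perfect authentic cadence). The consequent spans bars 13-24.

measures 13–24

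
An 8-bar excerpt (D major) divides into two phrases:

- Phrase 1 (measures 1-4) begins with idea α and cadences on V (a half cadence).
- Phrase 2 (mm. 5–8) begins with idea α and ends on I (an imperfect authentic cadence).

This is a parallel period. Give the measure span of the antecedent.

The phrase ending with the weaker cadence (half cadence) is the antecedent; the one ending more conclusively (imperfect authentic cadence) is the consequent. The antecedent is measures 1–4.

measures 1–4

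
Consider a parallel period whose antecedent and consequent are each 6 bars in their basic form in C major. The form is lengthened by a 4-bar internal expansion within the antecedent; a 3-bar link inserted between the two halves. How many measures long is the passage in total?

19 measures

Basic parallel period: 6 + 6 = 12 bars.
12 (basic form) + 4 (internal expansion) + 3 (link) = 19.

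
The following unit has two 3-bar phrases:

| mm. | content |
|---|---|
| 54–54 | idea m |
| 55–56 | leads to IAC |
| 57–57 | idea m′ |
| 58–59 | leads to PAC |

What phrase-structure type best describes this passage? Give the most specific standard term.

Phrase 1 ends with an imperfect authentic cadence (weaker) and phrase 2 with a perfect authentic cadence (stronger): antecedent + consequent = a period.
The two phrases open with the same material (m / m′), so the period is parallel.

parallel period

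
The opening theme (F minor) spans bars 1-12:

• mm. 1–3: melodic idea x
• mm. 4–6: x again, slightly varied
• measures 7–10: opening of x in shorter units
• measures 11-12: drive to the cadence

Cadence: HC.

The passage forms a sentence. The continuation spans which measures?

measures 7–12

After the presentation (measures 1–6), the continuation covers the fragmentation through the cadence: measures 7–12.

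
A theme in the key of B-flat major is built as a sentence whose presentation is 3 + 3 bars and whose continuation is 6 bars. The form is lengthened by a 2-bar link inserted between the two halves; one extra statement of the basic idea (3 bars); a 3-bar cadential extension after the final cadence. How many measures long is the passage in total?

Basic sentence: 3 + 3 + 6 = 12 bars.
12 (basic form) + 2 (link) + 3 (extra statement) + 3 (cadential extension) = 20.

20 measures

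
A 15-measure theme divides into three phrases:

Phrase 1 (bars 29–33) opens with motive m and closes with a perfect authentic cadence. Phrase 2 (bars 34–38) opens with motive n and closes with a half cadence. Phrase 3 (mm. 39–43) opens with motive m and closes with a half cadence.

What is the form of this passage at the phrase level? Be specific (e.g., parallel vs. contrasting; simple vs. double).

phrase group

The final phrase closes with a half cadence, which is not stronger than the preceding half cadence; the 3 phrases lack an overall antecedent–consequent design and so form a phrase group.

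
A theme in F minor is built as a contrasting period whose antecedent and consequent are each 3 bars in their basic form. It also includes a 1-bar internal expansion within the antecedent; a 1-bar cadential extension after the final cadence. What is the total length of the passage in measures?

8 measures

Basic contrasting period: 3 + 3 = 6 bars.
6 (basic form) + 1 (internal expansion) + 1 (cadential extension) = 8.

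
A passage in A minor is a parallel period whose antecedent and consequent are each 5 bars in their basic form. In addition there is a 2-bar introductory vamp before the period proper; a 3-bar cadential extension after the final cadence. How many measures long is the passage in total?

15 measures

Basic parallel period: 5 + 5 = 10 bars.
10 (basic form) + 2 (introduction) + 3 (cadential extension) = 15.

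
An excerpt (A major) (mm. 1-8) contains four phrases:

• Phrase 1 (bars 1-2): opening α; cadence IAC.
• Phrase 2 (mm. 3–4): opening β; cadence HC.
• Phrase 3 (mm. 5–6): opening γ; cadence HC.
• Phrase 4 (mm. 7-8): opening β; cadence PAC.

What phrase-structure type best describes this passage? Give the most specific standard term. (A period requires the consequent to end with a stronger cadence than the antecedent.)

contrasting double period

Four phrases in two halves: the first half (mm. 1-4) ends with a half cadence, the second (measures 5–8) with a perfect authentic cadence — a large antecedent–consequent pair, i.e. a double period.
Phrase 3 begins with different material from phrase 1, making it contrasting.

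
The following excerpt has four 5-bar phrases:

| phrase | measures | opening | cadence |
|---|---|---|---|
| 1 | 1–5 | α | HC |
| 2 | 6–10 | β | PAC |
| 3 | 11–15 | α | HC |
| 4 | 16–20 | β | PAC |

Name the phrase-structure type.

The cadence pattern HC–PAC–HC–PAC is weak–strong twice, and phrases 3–4 restate phrases 1–2: a period heard twice, not a double period (which would end weakly at phrase 2).

repeated period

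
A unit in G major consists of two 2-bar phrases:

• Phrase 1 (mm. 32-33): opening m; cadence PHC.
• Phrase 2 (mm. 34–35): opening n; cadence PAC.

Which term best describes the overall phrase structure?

contrasting period

Phrase 1 ends with a Phrygian half cadence (weaker) and phrase 2 with a perfect authentic cadence (stronger): antecedent + consequent = a period.
The two phrases open with different material (m / n), so the period is contrasting.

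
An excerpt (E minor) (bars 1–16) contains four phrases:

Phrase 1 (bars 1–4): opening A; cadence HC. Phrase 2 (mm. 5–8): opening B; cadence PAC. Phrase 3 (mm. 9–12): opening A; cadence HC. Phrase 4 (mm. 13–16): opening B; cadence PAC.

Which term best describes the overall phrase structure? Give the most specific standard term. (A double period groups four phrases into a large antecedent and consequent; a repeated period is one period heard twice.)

repeated period

The cadence pattern HC–PAC–HC–PAC is weak–strong twice, and phrases 3–4 restate phrases 1–2: a period heard twice, not a double period (which would end weakly at phrase 2).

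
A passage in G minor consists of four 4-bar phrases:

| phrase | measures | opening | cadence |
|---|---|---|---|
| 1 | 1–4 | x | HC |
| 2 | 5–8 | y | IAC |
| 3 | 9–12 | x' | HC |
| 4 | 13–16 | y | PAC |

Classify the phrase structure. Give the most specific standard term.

Four phrases in two halves: the first half (measures 1–8) ends with an imperfect authentic cadence, the second (mm. 9–16) with a perfect authentic cadence — a large antecedent–consequent pair, i.e. a double period.
Phrase 3 begins with the same material as phrase 1, making it parallel.

parallel double period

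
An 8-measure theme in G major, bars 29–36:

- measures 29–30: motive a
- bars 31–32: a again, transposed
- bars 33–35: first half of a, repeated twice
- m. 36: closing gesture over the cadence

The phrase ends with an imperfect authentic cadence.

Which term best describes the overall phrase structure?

Basic idea (mm. 29-30) + its repetition (mm. 31–32) form the presentation; fragmentation and cadence (mm. 33-36) form the continuation — the 8-bar whole is a sentence.

sentence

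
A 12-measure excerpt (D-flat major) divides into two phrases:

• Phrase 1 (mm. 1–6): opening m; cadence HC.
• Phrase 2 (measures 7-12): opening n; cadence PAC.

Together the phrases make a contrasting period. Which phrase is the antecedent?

phrase 1

The phrase ending with the weaker cadence (half cadence) is the antecedent; the one ending more conclusively (perfect authentic cadence) is the consequent. The antecedent is phrase 1.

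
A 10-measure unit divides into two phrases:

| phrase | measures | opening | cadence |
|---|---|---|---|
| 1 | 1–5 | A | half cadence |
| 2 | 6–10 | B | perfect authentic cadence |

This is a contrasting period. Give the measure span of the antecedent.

measures 1–5

The phrase ending with the weaker cadence (half cadence) is the antecedent; the one ending more conclusively (perfect authentic cadence) is the consequent. The antecedent is measures 1–5.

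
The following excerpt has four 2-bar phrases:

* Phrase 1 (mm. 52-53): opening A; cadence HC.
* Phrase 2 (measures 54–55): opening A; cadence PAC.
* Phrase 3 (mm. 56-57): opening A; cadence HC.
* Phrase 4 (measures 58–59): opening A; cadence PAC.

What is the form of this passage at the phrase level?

The cadence pattern HC–PAC–HC–PAC is weak–strong twice, and phrases 3–4 restate phrases 1–2: a period heard twice, not a double period (which would end weakly at phrase 2).

repeated period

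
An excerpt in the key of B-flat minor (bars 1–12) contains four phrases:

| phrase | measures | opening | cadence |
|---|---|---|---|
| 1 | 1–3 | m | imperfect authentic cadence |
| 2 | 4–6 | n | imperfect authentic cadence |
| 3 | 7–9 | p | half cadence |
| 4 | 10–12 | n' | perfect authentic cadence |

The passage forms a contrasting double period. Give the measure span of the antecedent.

In a double period the four phrases pair into a large antecedent (phrases 1–2, ending imperfect authentic cadence) and a large consequent (phrases 3–4, ending perfect authentic cadence). The antecedent spans measures 1-6.

measures 1–6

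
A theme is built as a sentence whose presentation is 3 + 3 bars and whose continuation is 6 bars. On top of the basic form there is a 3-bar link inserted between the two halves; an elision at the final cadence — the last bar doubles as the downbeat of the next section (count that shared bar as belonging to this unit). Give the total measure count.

15 measures

Basic sentence: 3 + 3 + 6 = 12 bars.
12 (basic form) + 3 (link) = 15.
The elision shares a bar with the next section but does not change this unit's count.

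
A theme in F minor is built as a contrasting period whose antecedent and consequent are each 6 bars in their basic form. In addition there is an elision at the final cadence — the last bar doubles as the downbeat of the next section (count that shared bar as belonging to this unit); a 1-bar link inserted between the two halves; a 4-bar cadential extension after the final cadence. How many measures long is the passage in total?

17 measures

Basic contrasting period: 6 + 6 = 12 bars.
12 (basic form) + 1 (link) + 4 (cadential extension) = 17.
The elision shares a bar with the next section but does not change this unit's count.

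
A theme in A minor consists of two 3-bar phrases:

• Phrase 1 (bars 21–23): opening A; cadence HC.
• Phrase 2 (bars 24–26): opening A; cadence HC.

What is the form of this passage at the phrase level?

repeated phrase

Both phrases have the same opening (A) and the same cadence (half cadence): the second is a restatement, not a consequent, so this is a repeated phrase rather than a period.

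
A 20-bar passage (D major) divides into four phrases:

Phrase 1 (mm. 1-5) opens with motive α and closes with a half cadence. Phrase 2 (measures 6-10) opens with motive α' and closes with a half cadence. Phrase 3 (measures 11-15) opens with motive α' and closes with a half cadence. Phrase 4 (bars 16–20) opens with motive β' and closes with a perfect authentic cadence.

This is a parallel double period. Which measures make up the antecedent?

measures 1–10

In a double period the first pair of phrases (ending half cadence) is the large antecedent and the second pair (ending perfect authentic cadence) is the large consequent; the antecedent is measures 1–10.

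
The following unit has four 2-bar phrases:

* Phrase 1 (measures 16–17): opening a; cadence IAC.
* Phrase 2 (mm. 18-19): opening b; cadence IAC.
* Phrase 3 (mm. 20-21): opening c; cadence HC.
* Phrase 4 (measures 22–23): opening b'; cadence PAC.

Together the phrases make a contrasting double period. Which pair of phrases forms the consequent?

In a double period the first pair of phrases (ending imperfect authentic cadence) is the large antecedent and the second pair (ending perfect authentic cadence) is the large consequent; the consequent is phrases 3 and 4.

phrases 3 and 4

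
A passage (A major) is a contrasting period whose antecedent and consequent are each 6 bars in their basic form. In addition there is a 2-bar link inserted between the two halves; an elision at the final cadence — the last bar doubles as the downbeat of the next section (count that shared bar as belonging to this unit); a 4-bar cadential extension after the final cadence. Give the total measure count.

18 measures

Basic contrasting period: 6 + 6 = 12 bars.
12 (basic form) + 2 (link) + 4 (cadential extension) = 18.
The elision shares a bar with the next section but does not change this unit's count.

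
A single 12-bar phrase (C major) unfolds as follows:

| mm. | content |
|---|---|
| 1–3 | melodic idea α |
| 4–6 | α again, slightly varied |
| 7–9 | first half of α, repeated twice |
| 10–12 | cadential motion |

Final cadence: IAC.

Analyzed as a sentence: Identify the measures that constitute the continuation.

measures 7–12

After the presentation (mm. 1–6), the continuation covers the fragmentation through the cadence: mm. 7–12.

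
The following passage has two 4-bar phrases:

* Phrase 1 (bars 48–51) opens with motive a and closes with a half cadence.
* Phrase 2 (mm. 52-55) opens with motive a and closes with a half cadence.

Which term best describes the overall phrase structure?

repeated phrase

Both phrases have the same opening (a) and the same cadence (half cadence): the second is a restatement, not a consequent, so this is a repeated phrase rather than a period.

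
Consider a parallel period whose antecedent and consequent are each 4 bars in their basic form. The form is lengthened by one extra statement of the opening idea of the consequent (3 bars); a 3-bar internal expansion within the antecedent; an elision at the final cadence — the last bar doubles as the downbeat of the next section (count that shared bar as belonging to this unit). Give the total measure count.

14 measures

Basic parallel period: 4 + 4 = 8 bars.
8 (basic form) + 3 (extra statement) + 3 (internal expansion) = 14.
The elision shares a bar with the next section but does not change this unit's count.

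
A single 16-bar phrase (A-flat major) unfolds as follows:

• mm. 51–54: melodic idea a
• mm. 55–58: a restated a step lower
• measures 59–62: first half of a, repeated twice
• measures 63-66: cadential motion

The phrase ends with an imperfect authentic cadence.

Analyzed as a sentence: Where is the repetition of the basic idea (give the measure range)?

measures 55–58

The presentation of a sentence is the basic idea (mm. 51–54) plus its repetition (mm. 55–58); the repetition of the basic idea is therefore mm. 55–58.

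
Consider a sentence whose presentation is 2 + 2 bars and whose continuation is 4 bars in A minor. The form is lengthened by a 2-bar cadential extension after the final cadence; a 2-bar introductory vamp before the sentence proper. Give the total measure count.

Basic sentence: 2 + 2 + 4 = 8 bars.
8 (basic form) + 2 (cadential extension) + 2 (introduction) = 12.

12 measures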